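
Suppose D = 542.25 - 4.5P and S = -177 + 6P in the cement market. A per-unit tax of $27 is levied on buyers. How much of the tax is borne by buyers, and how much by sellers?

Pre-tax equilibrium: P* = 68.5, Q* = 234.
Tax on buyers shifts demand to D = 542.25 − 4.5(P + 27) = 420.75 - 4.5P.
420.75 - 4.5P = -177 + 6P gives seller price Ps = 797/14; buyers pay Pb = 797/14 + 27 = 1175/14.
New quantity: Q = 542.25 − 4.5(1175/14) = 1152/7.
Buyer burden = 1175/14 − 68.5 = 108/7; seller burden = 68.5 − 797/14 = 81/7.

Buyers bear 108/7, sellers bear 81/7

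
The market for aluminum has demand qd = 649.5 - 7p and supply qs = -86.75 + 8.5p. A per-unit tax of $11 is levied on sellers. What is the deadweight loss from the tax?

Pre-tax equilibrium: p* = 47.5, q* = 317.
Tax on sellers shifts supply to qs = -86.75 + 8.5(p − 11) = -180.25 + 8.5p.
649.5 - 7p = -180.25 + 8.5p gives buyer price pb = 3319/62; sellers receive ps = 3319/62 − 11 = 2637/62.
New quantity: q = 649.5 − 7(3319/62) = 8518/31.
DWL = ½ × 11 × (317 − 8518/31) = 14399/62.

Deadweight loss = 14399/62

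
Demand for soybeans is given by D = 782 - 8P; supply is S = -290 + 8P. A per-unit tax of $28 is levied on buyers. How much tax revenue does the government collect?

Tax revenue = 3752

Pre-tax equilibrium: P* = 67, Q* = 246.
Tax on buyers shifts demand to D = 782 − 8(P + 28) = 558 - 8P.
558 - 8P = -290 + 8P gives seller price Ps = 53; buyers pay Pb = 53 + 28 = 81.
New quantity: Q = 782 − 8(81) = 134.
Revenue = 28 × 134 = 3752.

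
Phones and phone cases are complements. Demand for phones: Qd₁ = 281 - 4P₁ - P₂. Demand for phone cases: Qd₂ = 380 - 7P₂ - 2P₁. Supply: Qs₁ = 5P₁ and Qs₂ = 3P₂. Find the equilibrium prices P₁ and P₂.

P₁ = 1215/44, P₂ = 1429/44

Market 1: 281 - 4P₁ - P₂ = 5P₁ → 9P₁ + P₂ = 281.
Market 2: 10P₂ + 2P₁ = 380.
Eliminating P₂: 10×(1) − 1×(2) gives 88P₁ = 2430, so P₁ = 1215/44.
Back-substitute into (2): P₂ = (380 − 2×1215/44) / 10 = 1429/44.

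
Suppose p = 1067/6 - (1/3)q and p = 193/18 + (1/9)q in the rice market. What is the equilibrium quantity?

Set the two price expressions equal: 1067/6 - (1/3)q = 193/18 + (1/9)q.
1504/9 = (4/9)q, so q* = 376.
p* = 1067/6 − (1/3)(376) = 52.5.

q* = 376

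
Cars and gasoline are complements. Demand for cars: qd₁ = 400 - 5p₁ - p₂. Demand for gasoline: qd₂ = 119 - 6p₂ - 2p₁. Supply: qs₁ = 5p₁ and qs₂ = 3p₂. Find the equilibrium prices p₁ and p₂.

Market 1: 400 - 5p₁ - p₂ = 5p₁ → 10p₁ + p₂ = 400.
Market 2: 9p₂ + 2p₁ = 119.
Eliminating p₂: 9×(1) − 1×(2) gives 88p₁ = 3481, so p₁ = 3481/88.
Back-substitute into (2): p₂ = (119 − 2×3481/88) / 9 = 195/44.

p₁ = 3481/88, p₂ = 195/44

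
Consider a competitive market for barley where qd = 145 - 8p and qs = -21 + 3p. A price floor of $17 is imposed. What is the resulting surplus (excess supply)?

Equilibrium price would be p* = 166/11, so the floor at 17 binds.
At p = 17: qd = 9, qs = 30.
Surplus = 30 − 9 = 21.

Surplus = 21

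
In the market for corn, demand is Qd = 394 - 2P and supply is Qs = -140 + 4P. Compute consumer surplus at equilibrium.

Equilibrium: 394 - 2P = -140 + 4P gives P* = 89, Q* = 216.
Demand choke price (Qd = 0): P = 197.
CS = ½(197 − 89)(216) = 11664.

Consumer surplus = 11664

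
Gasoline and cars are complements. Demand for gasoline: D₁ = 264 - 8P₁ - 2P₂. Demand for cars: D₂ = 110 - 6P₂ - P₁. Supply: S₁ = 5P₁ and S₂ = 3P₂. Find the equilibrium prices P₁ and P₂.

Market 1: 264 - 8P₁ - 2P₂ = 5P₁ → 13P₁ + 2P₂ = 264.
Market 2: 9P₂ + P₁ = 110.
Eliminating P₂: 9×(1) − 2×(2) gives 115P₁ = 2156, so P₁ = 2156/115.
Back-substitute into (2): P₂ = (110 − 1×2156/115) / 9 = 1166/115.

P₁ = 2156/115, P₂ = 1166/115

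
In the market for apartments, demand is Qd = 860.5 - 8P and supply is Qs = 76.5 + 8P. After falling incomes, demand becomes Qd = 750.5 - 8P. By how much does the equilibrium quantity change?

Original equilibrium: P* = 49, Q* = 468.5.
New equilibrium: 750.5 - 8P = 76.5 + 8P, so 674 = 16P and P' = 42.125; Q' = 750.5 − 8(42.125) = 413.5.
Change in quantity: 413.5 − 468.5 = -55.

ΔQ = -55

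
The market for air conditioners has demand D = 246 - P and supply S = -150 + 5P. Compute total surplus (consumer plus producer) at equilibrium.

Total surplus = 19440

Equilibrium: 246 - P = -150 + 5P gives P* = 66, Q* = 180.
Demand choke price: P = 246; supply starts at P = 30.
CS = ½(246 − 66)(180) = 16200; PS = ½(66 − 30)(180) = 3240.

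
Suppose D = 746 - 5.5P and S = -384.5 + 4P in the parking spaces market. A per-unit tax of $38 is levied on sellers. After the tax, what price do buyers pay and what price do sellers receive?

Pre-tax equilibrium: P* = 119, Q* = 91.5.
Tax on sellers shifts supply to S = -384.5 + 4(P − 38) = -536.5 + 4P.
746 - 5.5P = -536.5 + 4P gives buyer price Pb = 135; sellers receive Ps = 135 − 38 = 97.
New quantity: Q = 746 − 5.5(135) = 3.5.

Buyers pay $135, sellers receive $97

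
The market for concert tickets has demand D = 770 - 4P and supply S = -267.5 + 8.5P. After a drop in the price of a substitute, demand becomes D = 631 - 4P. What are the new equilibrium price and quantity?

Original equilibrium: P* = 83, Q* = 438.
New equilibrium: 631 - 4P = -267.5 + 8.5P, so 898.5 = 12.5P and P' = 71.88; Q' = 631 − 4(71.88) = 343.48.

P' = 71.88, Q' = 343.48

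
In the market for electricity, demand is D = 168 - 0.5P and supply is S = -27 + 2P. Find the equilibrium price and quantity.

Set D = S: 168 - 0.5P = -27 + 2P.
195 = 2.5P, so P* = 78.
Q* = 168 − 0.5(78) = 129.

P* = 78, Q* = 129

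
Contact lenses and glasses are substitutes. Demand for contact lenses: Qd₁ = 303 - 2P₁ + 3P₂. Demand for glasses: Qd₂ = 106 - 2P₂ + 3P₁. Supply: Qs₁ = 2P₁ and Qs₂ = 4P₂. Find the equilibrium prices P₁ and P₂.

P₁ = 142.4, P₂ = 1333/15

Market 1: 303 - 2P₁ + 3P₂ = 2P₁ → 4P₁ - 3P₂ = 303.
Market 2: 6P₂ - 3P₁ = 106.
Eliminating P₂: 6×(1) + 3×(2) gives 15P₁ = 2136, so P₁ = 142.4.
Back-substitute into (2): P₂ = (106 + 3×142.4) / 6 = 1333/15.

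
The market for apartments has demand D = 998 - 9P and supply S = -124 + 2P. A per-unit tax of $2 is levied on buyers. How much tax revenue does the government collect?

Pre-tax equilibrium: P* = 102, Q* = 80.
Tax on buyers shifts demand to D = 998 − 9(P + 2) = 980 - 9P.
980 - 9P = -124 + 2P gives seller price Ps = 1104/11; buyers pay Pb = 1104/11 + 2 = 1126/11.
New quantity: Q = 998 − 9(1126/11) = 844/11.
Revenue = 2 × 844/11 = 1688/11.

Tax revenue = 1688/11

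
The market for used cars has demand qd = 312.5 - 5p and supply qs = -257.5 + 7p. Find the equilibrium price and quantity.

Set qd = qs: 312.5 - 5p = -257.5 + 7p.
570 = 12p, so p* = 47.5.
q* = 312.5 − 5(47.5) = 75.

p* = 47.5, q* = 75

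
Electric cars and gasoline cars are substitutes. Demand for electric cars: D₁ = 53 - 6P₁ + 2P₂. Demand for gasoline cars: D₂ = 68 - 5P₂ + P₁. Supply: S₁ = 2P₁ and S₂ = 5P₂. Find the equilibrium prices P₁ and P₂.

Market 1: 53 - 6P₁ + 2P₂ = 2P₁ → 8P₁ - 2P₂ = 53.
Market 2: 10P₂ - P₁ = 68.
Eliminating P₂: 10×(1) + 2×(2) gives 78P₁ = 666, so P₁ = 111/13.
Back-substitute into (2): P₂ = (68 + 1×111/13) / 10 = 199/26.

P₁ = 111/13, P₂ = 199/26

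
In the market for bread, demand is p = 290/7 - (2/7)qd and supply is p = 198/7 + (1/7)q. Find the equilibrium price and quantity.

p* = 98/3, q* = 92/3

Set the two price expressions equal: 290/7 - (2/7)q = 198/7 + (1/7)q.
92/7 = (3/7)q, so q* = 92/3.
p* = 290/7 − (2/7)(92/3) = 98/3.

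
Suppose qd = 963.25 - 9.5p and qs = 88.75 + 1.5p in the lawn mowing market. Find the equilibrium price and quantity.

Set qd = qs: 963.25 - 9.5p = 88.75 + 1.5p.
874.5 = 11p, so p* = 79.5.
q* = 963.25 − 9.5(79.5) = 208.

p* = 79.5, q* = 208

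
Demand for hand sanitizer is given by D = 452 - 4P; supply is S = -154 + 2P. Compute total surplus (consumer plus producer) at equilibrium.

Total surplus = 864

Equilibrium: 452 - 4P = -154 + 2P gives P* = 101, Q* = 48.
Demand choke price: P = 113; supply starts at P = 77.
CS = ½(113 − 101)(48) = 288; PS = ½(101 − 77)(48) = 576.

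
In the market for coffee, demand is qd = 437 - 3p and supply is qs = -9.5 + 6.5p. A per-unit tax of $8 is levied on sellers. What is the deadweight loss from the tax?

Deadweight loss = 1248/19

Pre-tax equilibrium: p* = 47, q* = 296.
Tax on sellers shifts supply to qs = -9.5 + 6.5(p − 8) = -61.5 + 6.5p.
437 - 3p = -61.5 + 6.5p gives buyer price pb = 997/19; sellers receive ps = 997/19 − 8 = 845/19.
New quantity: q = 437 − 3(997/19) = 5312/19.
DWL = ½ × 8 × (296 − 5312/19) = 1248/19.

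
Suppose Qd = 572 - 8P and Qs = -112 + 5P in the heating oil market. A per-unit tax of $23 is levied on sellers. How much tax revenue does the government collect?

Tax revenue = 24012/13

Pre-tax equilibrium: P* = 684/13, Q* = 1964/13.
Tax on sellers shifts supply to Qs = -112 + 5(P − 23) = -227 + 5P.
572 - 8P = -227 + 5P gives buyer price Pb = 799/13; sellers receive Ps = 799/13 − 23 = 500/13.
New quantity: Q = 572 − 8(799/13) = 1044/13.
Revenue = 23 × 1044/13 = 24012/13.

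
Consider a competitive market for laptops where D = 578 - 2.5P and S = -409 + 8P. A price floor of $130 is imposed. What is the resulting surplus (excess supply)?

Surplus = 378

Equilibrium price would be P* = 94, so the floor at 130 binds.
At P = 130: D = 253, S = 631.
Surplus = 631 − 253 = 378.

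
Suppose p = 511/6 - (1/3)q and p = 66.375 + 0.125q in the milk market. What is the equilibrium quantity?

q* = 41

Set the two price expressions equal: 511/6 - (1/3)q = 66.375 + 0.125q.
451/24 = (11/24)q, so q* = 41.
p* = 511/6 − (1/3)(41) = 71.5.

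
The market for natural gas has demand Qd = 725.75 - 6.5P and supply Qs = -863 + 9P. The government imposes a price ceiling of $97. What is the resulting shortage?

Equilibrium price would be P* = 102.5, so the ceiling at 97 binds.
At P = 97: Qd = 725.75 − 6.5(97) = 95.25, Qs = -863 + 9(97) = 10.
Shortage = 95.25 − 10 = 85.25.

Shortage = 85.25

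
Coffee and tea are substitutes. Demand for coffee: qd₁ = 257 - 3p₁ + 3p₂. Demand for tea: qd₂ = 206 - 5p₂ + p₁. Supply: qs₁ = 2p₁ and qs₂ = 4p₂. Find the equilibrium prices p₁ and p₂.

p₁ = 977/14, p₂ = 429/14

Market 1: 257 - 3p₁ + 3p₂ = 2p₁ → 5p₁ - 3p₂ = 257.
Market 2: 9p₂ - p₁ = 206.
Eliminating p₂: 9×(1) + 3×(2) gives 42p₁ = 2931, so p₁ = 977/14.
Back-substitute into (2): p₂ = (206 + 1×977/14) / 9 = 429/14.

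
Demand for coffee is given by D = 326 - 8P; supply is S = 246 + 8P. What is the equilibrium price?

P* = 5

Set D = S: 326 - 8P = 246 + 8P.
80 = 16P, so P* = 5.
Q* = 326 − 8(5) = 286.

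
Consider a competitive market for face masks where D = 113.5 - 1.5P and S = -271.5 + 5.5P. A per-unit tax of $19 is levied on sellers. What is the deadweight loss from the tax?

Pre-tax equilibrium: P* = 55, Q* = 31.
Tax on sellers shifts supply to S = -271.5 + 5.5(P − 19) = -376 + 5.5P.
113.5 - 1.5P = -376 + 5.5P gives buyer price Pb = 979/14; sellers receive Ps = 979/14 − 19 = 713/14.
New quantity: Q = 113.5 − 1.5(979/14) = 241/28.
DWL = ½ × 19 × (31 − 241/28) = 11913/56.

Deadweight loss = 11913/56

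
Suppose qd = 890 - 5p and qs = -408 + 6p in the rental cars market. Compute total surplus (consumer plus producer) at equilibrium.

Total surplus = 16500

Equilibrium: 890 - 5p = -408 + 6p gives p* = 118, q* = 300.
Demand choke price: p = 178; supply starts at p = 68.
CS = ½(178 − 118)(300) = 9000; PS = ½(118 − 68)(300) = 7500.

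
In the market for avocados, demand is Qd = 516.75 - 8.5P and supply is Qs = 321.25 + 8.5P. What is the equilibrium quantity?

Set Qd = Qs: 516.75 - 8.5P = 321.25 + 8.5P.
195.5 = 17P, so P* = 11.5.
Q* = 516.75 − 8.5(11.5) = 419.

Q* = 419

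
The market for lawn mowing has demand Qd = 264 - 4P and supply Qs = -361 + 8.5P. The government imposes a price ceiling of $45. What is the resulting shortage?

Shortage = 62.5

Equilibrium price would be P* = 50, so the ceiling at 45 binds.
At P = 45: Qd = 264 − 4(45) = 84, Qs = -361 + 8.5(45) = 21.5.
Shortage = 84 − 21.5 = 62.5.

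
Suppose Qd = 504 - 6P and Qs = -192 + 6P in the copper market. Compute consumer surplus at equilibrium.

Consumer surplus = 2028

Equilibrium: 504 - 6P = -192 + 6P gives P* = 58, Q* = 156.
Demand choke price (Qd = 0): P = 84.
CS = ½(84 − 58)(156) = 2028.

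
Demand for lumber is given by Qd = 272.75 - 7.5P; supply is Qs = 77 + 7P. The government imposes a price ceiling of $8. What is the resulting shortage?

Equilibrium price would be P* = 13.5, so the ceiling at 8 binds.
At P = 8: Qd = 272.75 − 7.5(8) = 212.75, Qs = 77 + 7(8) = 133.
Shortage = 212.75 − 133 = 79.75.

Shortage = 79.75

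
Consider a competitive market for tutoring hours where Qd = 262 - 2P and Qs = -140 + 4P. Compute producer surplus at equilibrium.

Equilibrium: 262 - 2P = -140 + 4P gives P* = 67, Q* = 128.
Supply starts at P = 35 (where Qs = 0).
PS = ½(67 − 35)(128) = 2048.

Producer surplus = 2048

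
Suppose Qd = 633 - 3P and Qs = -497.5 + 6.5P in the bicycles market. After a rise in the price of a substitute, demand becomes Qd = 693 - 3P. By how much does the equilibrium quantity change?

Original equilibrium: P* = 119, Q* = 276.
New equilibrium: 693 - 3P = -497.5 + 6.5P, so 1190.5 = 9.5P and P' = 2381/19; Q' = 693 − 3(2381/19) = 6024/19.
Change in quantity: 6024/19 − 276 = 780/19.

ΔQ = 780/19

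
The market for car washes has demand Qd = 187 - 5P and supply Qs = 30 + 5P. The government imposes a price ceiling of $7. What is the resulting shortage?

Shortage = 87

Equilibrium price would be P* = 15.7, so the ceiling at 7 binds.
At P = 7: Qd = 187 − 5(7) = 152, Qs = 30 + 5(7) = 65.
Shortage = 152 − 65 = 87.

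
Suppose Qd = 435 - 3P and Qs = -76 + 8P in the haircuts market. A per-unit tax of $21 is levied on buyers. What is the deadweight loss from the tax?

Deadweight loss = 5292/11

Pre-tax equilibrium: P* = 511/11, Q* = 3252/11.
Tax on buyers shifts demand to Qd = 435 − 3(P + 21) = 372 - 3P.
372 - 3P = -76 + 8P gives seller price Ps = 448/11; buyers pay Pb = 448/11 + 21 = 679/11.
New quantity: Q = 435 − 3(679/11) = 2748/11.
DWL = ½ × 21 × (3252/11 − 2748/11) = 5292/11.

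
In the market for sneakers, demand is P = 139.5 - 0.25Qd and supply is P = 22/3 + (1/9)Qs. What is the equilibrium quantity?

Set the two price expressions equal: 139.5 - 0.25Q = 22/3 + (1/9)Q.
793/6 = (13/36)Q, so Q* = 366.
P* = 139.5 − (0.25)(366) = 48.

Q* = 366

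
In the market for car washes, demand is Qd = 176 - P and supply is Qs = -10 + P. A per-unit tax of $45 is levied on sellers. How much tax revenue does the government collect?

Pre-tax equilibrium: P* = 93, Q* = 83.
Tax on sellers shifts supply to Qs = -10 + 1(P − 45) = -55 + P.
176 - P = -55 + P gives buyer price Pb = 115.5; sellers receive Ps = 115.5 − 45 = 70.5.
New quantity: Q = 176 − 1(115.5) = 60.5.
Revenue = 45 × 60.5 = 2722.5.

Tax revenue = 2722.5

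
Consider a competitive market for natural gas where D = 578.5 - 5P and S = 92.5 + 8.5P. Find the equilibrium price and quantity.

Set D = S: 578.5 - 5P = 92.5 + 8.5P.
486 = 13.5P, so P* = 36.
Q* = 578.5 − 5(36) = 398.5.

P* = 36, Q* = 398.5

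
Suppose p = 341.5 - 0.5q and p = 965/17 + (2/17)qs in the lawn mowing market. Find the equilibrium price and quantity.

p* = 111, q* = 461

Set the two price expressions equal: 341.5 - 0.5q = 965/17 + (2/17)q.
9681/34 = (21/34)q, so q* = 461.
p* = 341.5 − (0.5)(461) = 111.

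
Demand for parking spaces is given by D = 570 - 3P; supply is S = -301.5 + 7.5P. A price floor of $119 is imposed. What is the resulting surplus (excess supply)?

Equilibrium price would be P* = 83, so the floor at 119 binds.
At P = 119: D = 213, S = 591.
Surplus = 591 − 213 = 378.

Surplus = 378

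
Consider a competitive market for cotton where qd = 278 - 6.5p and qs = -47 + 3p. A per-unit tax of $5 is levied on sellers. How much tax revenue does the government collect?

Pre-tax equilibrium: p* = 650/19, q* = 1057/19.
Tax on sellers shifts supply to qs = -47 + 3(p − 5) = -62 + 3p.
278 - 6.5p = -62 + 3p gives buyer price pb = 680/19; sellers receive ps = 680/19 − 5 = 585/19.
New quantity: q = 278 − 6.5(680/19) = 862/19.
Revenue = 5 × 862/19 = 4310/19.

Tax revenue = 4310/19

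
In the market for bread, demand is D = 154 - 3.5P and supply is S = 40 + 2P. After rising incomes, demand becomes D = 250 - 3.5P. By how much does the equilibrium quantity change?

ΔQ = 384/11

Original equilibrium: P* = 228/11, Q* = 896/11.
New equilibrium: 250 - 3.5P = 40 + 2P, so 210 = 5.5P and P' = 420/11; Q' = 250 − 3.5(420/11) = 1280/11.
Change in quantity: 1280/11 − 896/11 = 384/11.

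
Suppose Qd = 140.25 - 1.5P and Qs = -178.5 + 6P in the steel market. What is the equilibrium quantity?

Set Qd = Qs: 140.25 - 1.5P = -178.5 + 6P.
318.75 = 7.5P, so P* = 42.5.
Q* = 140.25 − 1.5(42.5) = 76.5.

Q* = 76.5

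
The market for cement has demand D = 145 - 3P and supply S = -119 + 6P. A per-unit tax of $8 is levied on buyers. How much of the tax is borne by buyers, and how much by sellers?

Pre-tax equilibrium: P* = 88/3, Q* = 57.
Tax on buyers shifts demand to D = 145 − 3(P + 8) = 121 - 3P.
121 - 3P = -119 + 6P gives seller price Ps = 80/3; buyers pay Pb = 80/3 + 8 = 104/3.
New quantity: Q = 145 − 3(104/3) = 41.
Buyer burden = 104/3 − 88/3 = 16/3; seller burden = 88/3 − 80/3 = 8/3.

Buyers bear 16/3, sellers bear 8/3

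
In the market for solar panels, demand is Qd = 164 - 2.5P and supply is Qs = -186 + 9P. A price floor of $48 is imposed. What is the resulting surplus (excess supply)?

Equilibrium price would be P* = 700/23, so the floor at 48 binds.
At P = 48: Qd = 44, Qs = 246.
Surplus = 246 − 44 = 202.

Surplus = 202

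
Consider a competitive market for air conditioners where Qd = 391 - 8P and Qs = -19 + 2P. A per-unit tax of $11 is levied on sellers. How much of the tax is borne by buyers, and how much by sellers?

Pre-tax equilibrium: P* = 41, Q* = 63.
Tax on sellers shifts supply to Qs = -19 + 2(P − 11) = -41 + 2P.
391 - 8P = -41 + 2P gives buyer price Pb = 43.2; sellers receive Ps = 43.2 − 11 = 32.2.
New quantity: Q = 391 − 8(43.2) = 45.4.
Buyer burden = 43.2 − 41 = 2.2; seller burden = 41 − 32.2 = 8.8.

Buyers bear $2.2, sellers bear $8.8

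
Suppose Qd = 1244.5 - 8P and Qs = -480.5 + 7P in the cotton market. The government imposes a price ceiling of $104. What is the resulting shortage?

Shortage = 165

Equilibrium price would be P* = 115, so the ceiling at 104 binds.
At P = 104: Qd = 1244.5 − 8(104) = 412.5, Qs = -480.5 + 7(104) = 247.5.
Shortage = 412.5 − 247.5 = 165.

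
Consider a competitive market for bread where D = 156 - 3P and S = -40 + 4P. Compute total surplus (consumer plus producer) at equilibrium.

Total surplus = 1512

Equilibrium: 156 - 3P = -40 + 4P gives P* = 28, Q* = 72.
Demand choke price: P = 52; supply starts at P = 10.
CS = ½(52 − 28)(72) = 864; PS = ½(28 − 10)(72) = 648.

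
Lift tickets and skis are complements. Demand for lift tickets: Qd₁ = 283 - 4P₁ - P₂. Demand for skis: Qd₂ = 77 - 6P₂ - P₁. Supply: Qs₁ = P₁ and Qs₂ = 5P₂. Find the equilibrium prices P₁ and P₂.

P₁ = 506/9, P₂ = 17/9

Market 1: 283 - 4P₁ - P₂ = P₁ → 5P₁ + P₂ = 283.
Market 2: 11P₂ + P₁ = 77.
Eliminating P₂: 11×(1) − 1×(2) gives 54P₁ = 3036, so P₁ = 506/9.
Back-substitute into (2): P₂ = (77 − 1×506/9) / 11 = 17/9.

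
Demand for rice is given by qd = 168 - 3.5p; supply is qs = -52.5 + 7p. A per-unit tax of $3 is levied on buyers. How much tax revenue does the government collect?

Pre-tax equilibrium: p* = 21, q* = 94.5.
Tax on buyers shifts demand to qd = 168 − 3.5(p + 3) = 157.5 - 3.5p.
157.5 - 3.5p = -52.5 + 7p gives seller price ps = 20; buyers pay pb = 20 + 3 = 23.
New quantity: q = 168 − 3.5(23) = 87.5.
Revenue = 3 × 87.5 = 262.5.

Tax revenue = 262.5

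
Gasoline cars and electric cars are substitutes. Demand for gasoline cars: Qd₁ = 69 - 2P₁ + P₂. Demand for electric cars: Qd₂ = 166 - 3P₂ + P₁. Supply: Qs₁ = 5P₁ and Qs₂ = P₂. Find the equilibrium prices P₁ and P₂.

Market 1: 69 - 2P₁ + P₂ = 5P₁ → 7P₁ - P₂ = 69.
Market 2: 4P₂ - P₁ = 166.
Eliminating P₂: 4×(1) + 1×(2) gives 27P₁ = 442, so P₁ = 442/27.
Back-substitute into (2): P₂ = (166 + 1×442/27) / 4 = 1231/27.

P₁ = 442/27, P₂ = 1231/27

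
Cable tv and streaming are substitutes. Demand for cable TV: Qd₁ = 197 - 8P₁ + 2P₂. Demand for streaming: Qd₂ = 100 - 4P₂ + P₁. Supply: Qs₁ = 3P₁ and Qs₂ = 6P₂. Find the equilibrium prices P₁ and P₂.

P₁ = 1085/54, P₂ = 1297/108

Market 1: 197 - 8P₁ + 2P₂ = 3P₁ → 11P₁ - 2P₂ = 197.
Market 2: 10P₂ - P₁ = 100.
Eliminating P₂: 10×(1) + 2×(2) gives 108P₁ = 2170, so P₁ = 1085/54.
Back-substitute into (2): P₂ = (100 + 1×1085/54) / 10 = 1297/108.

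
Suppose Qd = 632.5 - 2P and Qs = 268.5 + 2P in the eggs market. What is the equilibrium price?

Set Qd = Qs: 632.5 - 2P = 268.5 + 2P.
364 = 4P, so P* = 91.
Q* = 632.5 − 2(91) = 450.5.

P* = 91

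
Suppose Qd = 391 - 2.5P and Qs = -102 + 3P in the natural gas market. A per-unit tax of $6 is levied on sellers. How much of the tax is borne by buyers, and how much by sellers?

Pre-tax equilibrium: P* = 986/11, Q* = 1836/11.
Tax on sellers shifts supply to Qs = -102 + 3(P − 6) = -120 + 3P.
391 - 2.5P = -120 + 3P gives buyer price Pb = 1022/11; sellers receive Ps = 1022/11 − 6 = 956/11.
New quantity: Q = 391 − 2.5(1022/11) = 1746/11.
Buyer burden = 1022/11 − 986/11 = 36/11; seller burden = 986/11 − 956/11 = 30/11.

Buyers bear 36/11, sellers bear 30/11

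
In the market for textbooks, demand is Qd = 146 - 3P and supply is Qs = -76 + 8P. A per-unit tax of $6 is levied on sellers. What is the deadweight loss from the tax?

Pre-tax equilibrium: P* = 222/11, Q* = 940/11.
Tax on sellers shifts supply to Qs = -76 + 8(P − 6) = -124 + 8P.
146 - 3P = -124 + 8P gives buyer price Pb = 270/11; sellers receive Ps = 270/11 − 6 = 204/11.
New quantity: Q = 146 − 3(270/11) = 796/11.
DWL = ½ × 6 × (940/11 − 796/11) = 432/11.

Deadweight loss = 432/11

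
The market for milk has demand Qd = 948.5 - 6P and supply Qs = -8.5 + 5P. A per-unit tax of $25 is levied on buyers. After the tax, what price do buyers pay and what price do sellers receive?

Buyers pay 1082/11, sellers receive 807/11

Pre-tax equilibrium: P* = 87, Q* = 426.5.
Tax on buyers shifts demand to Qd = 948.5 − 6(P + 25) = 798.5 - 6P.
798.5 - 6P = -8.5 + 5P gives seller price Ps = 807/11; buyers pay Pb = 807/11 + 25 = 1082/11.
New quantity: Q = 948.5 − 6(1082/11) = 7883/22.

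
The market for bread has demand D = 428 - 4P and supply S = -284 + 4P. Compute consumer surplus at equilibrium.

Consumer surplus = 648

Equilibrium: 428 - 4P = -284 + 4P gives P* = 89, Q* = 72.
Demand choke price (D = 0): P = 107.
CS = ½(107 − 89)(72) = 648.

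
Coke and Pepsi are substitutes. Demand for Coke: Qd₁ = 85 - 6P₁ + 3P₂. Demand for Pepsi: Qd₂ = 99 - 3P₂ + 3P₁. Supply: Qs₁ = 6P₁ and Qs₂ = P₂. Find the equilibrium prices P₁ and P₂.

Market 1: 85 - 6P₁ + 3P₂ = 6P₁ → 12P₁ - 3P₂ = 85.
Market 2: 4P₂ - 3P₁ = 99.
Eliminating P₂: 4×(1) + 3×(2) gives 39P₁ = 637, so P₁ = 49/3.
Back-substitute into (2): P₂ = (99 + 3×49/3) / 4 = 37.

P₁ = 49/3, P₂ = 37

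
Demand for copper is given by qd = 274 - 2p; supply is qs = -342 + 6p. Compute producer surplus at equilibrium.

Producer surplus = 1200

Equilibrium: 274 - 2p = -342 + 6p gives p* = 77, q* = 120.
Supply starts at p = 57 (where qs = 0).
PS = ½(77 − 57)(120) = 1200.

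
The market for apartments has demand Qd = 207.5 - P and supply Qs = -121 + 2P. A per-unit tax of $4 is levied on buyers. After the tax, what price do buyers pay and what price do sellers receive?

Pre-tax equilibrium: P* = 109.5, Q* = 98.
Tax on buyers shifts demand to Qd = 207.5 − 1(P + 4) = 203.5 - P.
203.5 - P = -121 + 2P gives seller price Ps = 649/6; buyers pay Pb = 649/6 + 4 = 673/6.
New quantity: Q = 207.5 − 1(673/6) = 286/3.

Buyers pay 673/6, sellers receive 649/6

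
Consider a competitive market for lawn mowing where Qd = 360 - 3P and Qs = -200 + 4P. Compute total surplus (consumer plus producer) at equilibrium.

Total surplus = 4200

Equilibrium: 360 - 3P = -200 + 4P gives P* = 80, Q* = 120.
Demand choke price: P = 120; supply starts at P = 50.
CS = ½(120 − 80)(120) = 2400; PS = ½(80 − 50)(120) = 1800.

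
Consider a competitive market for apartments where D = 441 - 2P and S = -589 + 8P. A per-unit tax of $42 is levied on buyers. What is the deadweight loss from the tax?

Pre-tax equilibrium: P* = 103, Q* = 235.
Tax on buyers shifts demand to D = 441 − 2(P + 42) = 357 - 2P.
357 - 2P = -589 + 8P gives seller price Ps = 94.6; buyers pay Pb = 94.6 + 42 = 136.6.
New quantity: Q = 441 − 2(136.6) = 167.8.
DWL = ½ × 42 × (235 − 167.8) = 1411.2.

Deadweight loss = 1411.2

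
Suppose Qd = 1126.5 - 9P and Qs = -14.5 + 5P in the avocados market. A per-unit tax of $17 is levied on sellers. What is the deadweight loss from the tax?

Deadweight loss = 13005/28

Pre-tax equilibrium: P* = 81.5, Q* = 393.
Tax on sellers shifts supply to Qs = -14.5 + 5(P − 17) = -99.5 + 5P.
1126.5 - 9P = -99.5 + 5P gives buyer price Pb = 613/7; sellers receive Ps = 613/7 − 17 = 494/7.
New quantity: Q = 1126.5 − 9(613/7) = 4737/14.
DWL = ½ × 17 × (393 − 4737/14) = 13005/28.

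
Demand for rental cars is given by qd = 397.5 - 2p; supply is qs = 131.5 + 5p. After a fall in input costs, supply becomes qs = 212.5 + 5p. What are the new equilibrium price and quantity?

p' = 185/7, q' = 4825/14

Original equilibrium: p* = 38, q* = 321.5.
New equilibrium: 397.5 - 2p = 212.5 + 5p, so 185 = 7p and p' = 185/7; q' = 397.5 − 2(185/7) = 4825/14.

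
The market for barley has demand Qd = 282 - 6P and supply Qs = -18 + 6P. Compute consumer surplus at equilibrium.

Equilibrium: 282 - 6P = -18 + 6P gives P* = 25, Q* = 132.
Demand choke price (Qd = 0): P = 47.
CS = ½(47 − 25)(132) = 1452.

Consumer surplus = 1452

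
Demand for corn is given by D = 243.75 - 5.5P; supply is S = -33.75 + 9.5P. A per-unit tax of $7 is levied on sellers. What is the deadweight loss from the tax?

Deadweight loss = 10241/120

Pre-tax equilibrium: P* = 18.5, Q* = 142.
Tax on sellers shifts supply to S = -33.75 + 9.5(P − 7) = -100.25 + 9.5P.
243.75 - 5.5P = -100.25 + 9.5P gives buyer price Pb = 344/15; sellers receive Ps = 344/15 − 7 = 239/15.
New quantity: Q = 243.75 − 5.5(344/15) = 7057/60.
DWL = ½ × 7 × (142 − 7057/60) = 10241/120.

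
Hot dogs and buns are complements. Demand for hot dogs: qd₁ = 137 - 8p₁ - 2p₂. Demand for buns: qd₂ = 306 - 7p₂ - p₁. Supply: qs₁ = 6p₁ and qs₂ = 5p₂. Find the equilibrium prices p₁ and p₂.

p₁ = 516/83, p₂ = 4147/166

Market 1: 137 - 8p₁ - 2p₂ = 6p₁ → 14p₁ + 2p₂ = 137.
Market 2: 12p₂ + p₁ = 306.
Eliminating p₂: 12×(1) − 2×(2) gives 166p₁ = 1032, so p₁ = 516/83.
Back-substitute into (2): p₂ = (306 − 1×516/83) / 12 = 4147/166.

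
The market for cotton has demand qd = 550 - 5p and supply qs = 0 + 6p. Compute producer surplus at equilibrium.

Equilibrium: 550 - 5p = 0 + 6p gives p* = 50, q* = 300.
Supply starts at p = 0 (where qs = 0).
PS = ½(50 − 0)(300) = 7500.

Producer surplus = 7500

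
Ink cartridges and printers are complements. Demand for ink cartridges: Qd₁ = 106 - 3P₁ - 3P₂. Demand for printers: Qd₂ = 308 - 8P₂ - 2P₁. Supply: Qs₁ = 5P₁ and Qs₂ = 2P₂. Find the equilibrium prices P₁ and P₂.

Market 1: 106 - 3P₁ - 3P₂ = 5P₁ → 8P₁ + 3P₂ = 106.
Market 2: 10P₂ + 2P₁ = 308.
Eliminating P₂: 10×(1) − 3×(2) gives 74P₁ = 136, so P₁ = 68/37.
Back-substitute into (2): P₂ = (308 − 2×68/37) / 10 = 1126/37.

P₁ = 68/37, P₂ = 1126/37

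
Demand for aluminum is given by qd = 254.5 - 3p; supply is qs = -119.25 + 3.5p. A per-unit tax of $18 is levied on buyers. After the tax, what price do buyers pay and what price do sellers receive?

Pre-tax equilibrium: p* = 57.5, q* = 82.
Tax on buyers shifts demand to qd = 254.5 − 3(p + 18) = 200.5 - 3p.
200.5 - 3p = -119.25 + 3.5p gives seller price ps = 1279/26; buyers pay pb = 1279/26 + 18 = 1747/26.
New quantity: q = 254.5 − 3(1747/26) = 688/13.

Buyers pay 1747/26, sellers receive 1279/26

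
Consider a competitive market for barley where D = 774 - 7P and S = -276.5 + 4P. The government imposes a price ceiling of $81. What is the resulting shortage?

Shortage = 159.5

Equilibrium price would be P* = 95.5, so the ceiling at 81 binds.
At P = 81: D = 774 − 7(81) = 207, S = -276.5 + 4(81) = 47.5.
Shortage = 207 − 47.5 = 159.5.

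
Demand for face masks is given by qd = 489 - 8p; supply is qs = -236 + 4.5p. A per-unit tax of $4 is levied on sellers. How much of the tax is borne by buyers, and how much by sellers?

Pre-tax equilibrium: p* = 58, q* = 25.
Tax on sellers shifts supply to qs = -236 + 4.5(p − 4) = -254 + 4.5p.
489 - 8p = -254 + 4.5p gives buyer price pb = 59.44; sellers receive ps = 59.44 − 4 = 55.44.
New quantity: q = 489 − 8(59.44) = 13.48.
Buyer burden = 59.44 − 58 = 1.44; seller burden = 58 − 55.44 = 2.56.

Buyers bear $1.44, sellers bear $2.56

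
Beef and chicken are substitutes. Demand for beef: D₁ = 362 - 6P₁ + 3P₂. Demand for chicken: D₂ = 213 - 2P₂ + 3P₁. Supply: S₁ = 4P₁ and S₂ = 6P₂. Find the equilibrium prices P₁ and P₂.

Market 1: 362 - 6P₁ + 3P₂ = 4P₁ → 10P₁ - 3P₂ = 362.
Market 2: 8P₂ - 3P₁ = 213.
Eliminating P₂: 8×(1) + 3×(2) gives 71P₁ = 3535, so P₁ = 3535/71.
Back-substitute into (2): P₂ = (213 + 3×3535/71) / 8 = 3216/71.

P₁ = 3535/71, P₂ = 3216/71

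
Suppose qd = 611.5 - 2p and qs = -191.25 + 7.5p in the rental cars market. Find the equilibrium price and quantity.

p* = 84.5, q* = 442.5

Set qd = qs: 611.5 - 2p = -191.25 + 7.5p.
802.75 = 9.5p, so p* = 84.5.
q* = 611.5 − 2(84.5) = 442.5.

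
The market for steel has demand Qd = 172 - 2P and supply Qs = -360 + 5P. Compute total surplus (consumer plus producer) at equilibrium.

Total surplus = 140

Equilibrium: 172 - 2P = -360 + 5P gives P* = 76, Q* = 20.
Demand choke price: P = 86; supply starts at P = 72.
CS = ½(86 − 76)(20) = 100; PS = ½(76 − 72)(20) = 40.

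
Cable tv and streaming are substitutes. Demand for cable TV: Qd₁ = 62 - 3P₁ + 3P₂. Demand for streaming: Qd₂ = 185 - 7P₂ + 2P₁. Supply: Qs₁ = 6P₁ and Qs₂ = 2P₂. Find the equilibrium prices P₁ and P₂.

Market 1: 62 - 3P₁ + 3P₂ = 6P₁ → 9P₁ - 3P₂ = 62.
Market 2: 9P₂ - 2P₁ = 185.
Eliminating P₂: 9×(1) + 3×(2) gives 75P₁ = 1113, so P₁ = 14.84.
Back-substitute into (2): P₂ = (185 + 2×14.84) / 9 = 1789/75.

P₁ = 14.84, P₂ = 1789/75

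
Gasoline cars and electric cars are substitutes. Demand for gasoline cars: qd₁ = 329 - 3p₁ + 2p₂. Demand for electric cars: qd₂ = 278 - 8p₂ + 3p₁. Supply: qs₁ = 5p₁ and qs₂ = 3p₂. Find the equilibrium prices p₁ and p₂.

p₁ = 4175/82, p₂ = 3211/82

Market 1: 329 - 3p₁ + 2p₂ = 5p₁ → 8p₁ - 2p₂ = 329.
Market 2: 11p₂ - 3p₁ = 278.
Eliminating p₂: 11×(1) + 2×(2) gives 82p₁ = 4175, so p₁ = 4175/82.
Back-substitute into (2): p₂ = (278 + 3×4175/82) / 11 = 3211/82.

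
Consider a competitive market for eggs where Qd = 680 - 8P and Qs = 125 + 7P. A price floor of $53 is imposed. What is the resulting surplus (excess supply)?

Equilibrium price would be P* = 37, so the floor at 53 binds.
At P = 53: Qd = 256, Qs = 496.
Surplus = 496 − 256 = 240.

Surplus = 240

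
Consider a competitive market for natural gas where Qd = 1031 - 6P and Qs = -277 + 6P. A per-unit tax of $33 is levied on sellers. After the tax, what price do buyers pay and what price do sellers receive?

Pre-tax equilibrium: P* = 109, Q* = 377.
Tax on sellers shifts supply to Qs = -277 + 6(P − 33) = -475 + 6P.
1031 - 6P = -475 + 6P gives buyer price Pb = 125.5; sellers receive Ps = 125.5 − 33 = 92.5.
New quantity: Q = 1031 − 6(125.5) = 278.

Buyers pay $125.5, sellers receive $92.5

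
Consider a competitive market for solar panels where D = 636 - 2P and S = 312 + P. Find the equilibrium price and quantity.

Set D = S: 636 - 2P = 312 + P.
324 = 3P, so P* = 108.
Q* = 636 − 2(108) = 420.

P* = 108, Q* = 420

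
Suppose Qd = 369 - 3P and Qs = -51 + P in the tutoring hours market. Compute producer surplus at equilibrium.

Equilibrium: 369 - 3P = -51 + P gives P* = 105, Q* = 54.
Supply starts at P = 51 (where Qs = 0).
PS = ½(105 − 51)(54) = 1458.

Producer surplus = 1458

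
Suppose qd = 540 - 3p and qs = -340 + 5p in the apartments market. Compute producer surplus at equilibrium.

Producer surplus = 4410

Equilibrium: 540 - 3p = -340 + 5p gives p* = 110, q* = 210.
Supply starts at p = 68 (where qs = 0).
PS = ½(110 − 68)(210) = 4410.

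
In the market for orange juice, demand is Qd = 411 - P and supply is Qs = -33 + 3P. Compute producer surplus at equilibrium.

Equilibrium: 411 - P = -33 + 3P gives P* = 111, Q* = 300.
Supply starts at P = 11 (where Qs = 0).
PS = ½(111 − 11)(300) = 15000.

Producer surplus = 15000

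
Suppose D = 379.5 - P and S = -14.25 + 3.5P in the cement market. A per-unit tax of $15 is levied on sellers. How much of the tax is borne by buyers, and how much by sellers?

Pre-tax equilibrium: P* = 87.5, Q* = 292.
Tax on sellers shifts supply to S = -14.25 + 3.5(P − 15) = -66.75 + 3.5P.
379.5 - P = -66.75 + 3.5P gives buyer price Pb = 595/6; sellers receive Ps = 595/6 − 15 = 505/6.
New quantity: Q = 379.5 − 1(595/6) = 841/3.
Buyer burden = 595/6 − 87.5 = 35/3; seller burden = 87.5 − 505/6 = 10/3.

Buyers bear 35/3, sellers bear 10/3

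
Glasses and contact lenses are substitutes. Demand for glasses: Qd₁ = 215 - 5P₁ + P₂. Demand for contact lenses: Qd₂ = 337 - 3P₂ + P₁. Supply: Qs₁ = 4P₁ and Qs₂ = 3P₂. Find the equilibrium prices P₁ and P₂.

P₁ = 1627/53, P₂ = 3248/53

Market 1: 215 - 5P₁ + P₂ = 4P₁ → 9P₁ - P₂ = 215.
Market 2: 6P₂ - P₁ = 337.
Eliminating P₂: 6×(1) + 1×(2) gives 53P₁ = 1627, so P₁ = 1627/53.
Back-substitute into (2): P₂ = (337 + 1×1627/53) / 6 = 3248/53.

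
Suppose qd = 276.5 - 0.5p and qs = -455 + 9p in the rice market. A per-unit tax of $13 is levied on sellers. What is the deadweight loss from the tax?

Pre-tax equilibrium: p* = 77, q* = 238.
Tax on sellers shifts supply to qs = -455 + 9(p − 13) = -572 + 9p.
276.5 - 0.5p = -572 + 9p gives buyer price pb = 1697/19; sellers receive ps = 1697/19 − 13 = 1450/19.
New quantity: q = 276.5 − 0.5(1697/19) = 4405/19.
DWL = ½ × 13 × (238 − 4405/19) = 1521/38.

Deadweight loss = 1521/38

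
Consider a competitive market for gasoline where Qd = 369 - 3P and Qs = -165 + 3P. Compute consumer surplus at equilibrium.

Consumer surplus = 1734

Equilibrium: 369 - 3P = -165 + 3P gives P* = 89, Q* = 102.
Demand choke price (Qd = 0): P = 123.
CS = ½(123 − 89)(102) = 1734.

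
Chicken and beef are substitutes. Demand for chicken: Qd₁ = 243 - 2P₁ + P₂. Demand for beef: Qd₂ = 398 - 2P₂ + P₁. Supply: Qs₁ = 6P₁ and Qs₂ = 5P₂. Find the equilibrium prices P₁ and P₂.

Market 1: 243 - 2P₁ + P₂ = 6P₁ → 8P₁ - P₂ = 243.
Market 2: 7P₂ - P₁ = 398.
Eliminating P₂: 7×(1) + 1×(2) gives 55P₁ = 2099, so P₁ = 2099/55.
Back-substitute into (2): P₂ = (398 + 1×2099/55) / 7 = 3427/55.

P₁ = 2099/55, P₂ = 3427/55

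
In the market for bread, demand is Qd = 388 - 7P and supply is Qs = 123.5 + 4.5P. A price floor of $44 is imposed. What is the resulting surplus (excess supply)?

Equilibrium price would be P* = 23, so the floor at 44 binds.
At P = 44: Qd = 80, Qs = 321.5.
Surplus = 321.5 − 80 = 241.5.

Surplus = 241.5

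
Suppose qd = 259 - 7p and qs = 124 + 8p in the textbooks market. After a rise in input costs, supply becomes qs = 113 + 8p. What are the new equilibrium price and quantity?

Original equilibrium: p* = 9, q* = 196.
New equilibrium: 259 - 7p = 113 + 8p, so 146 = 15p and p' = 146/15; q' = 259 − 7(146/15) = 2863/15.

p' = 146/15, q' = 2863/15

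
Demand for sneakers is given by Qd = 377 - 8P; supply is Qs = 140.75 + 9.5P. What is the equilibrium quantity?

Q* = 269

Set Qd = Qs: 377 - 8P = 140.75 + 9.5P.
236.25 = 17.5P, so P* = 13.5.
Q* = 377 − 8(13.5) = 269.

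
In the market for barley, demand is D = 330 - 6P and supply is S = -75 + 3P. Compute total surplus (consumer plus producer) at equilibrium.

Equilibrium: 330 - 6P = -75 + 3P gives P* = 45, Q* = 60.
Demand choke price: P = 55; supply starts at P = 25.
CS = ½(55 − 45)(60) = 300; PS = ½(45 − 25)(60) = 600.

Total surplus = 900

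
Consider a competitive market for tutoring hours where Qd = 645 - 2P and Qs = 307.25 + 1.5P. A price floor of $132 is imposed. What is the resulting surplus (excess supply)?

Equilibrium price would be P* = 96.5, so the floor at 132 binds.
At P = 132: Qd = 381, Qs = 505.25.
Surplus = 505.25 − 381 = 124.25.

Surplus = 124.25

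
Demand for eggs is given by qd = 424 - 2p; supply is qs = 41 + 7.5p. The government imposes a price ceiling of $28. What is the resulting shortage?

Shortage = 117

Equilibrium price would be p* = 766/19, so the ceiling at 28 binds.
At p = 28: qd = 424 − 2(28) = 368, qs = 41 + 7.5(28) = 251.
Shortage = 368 − 251 = 117.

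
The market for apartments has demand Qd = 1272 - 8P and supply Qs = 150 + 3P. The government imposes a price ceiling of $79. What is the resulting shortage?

Shortage = 253

Equilibrium price would be P* = 102, so the ceiling at 79 binds.
At P = 79: Qd = 1272 − 8(79) = 640, Qs = 150 + 3(79) = 387.
Shortage = 640 − 387 = 253.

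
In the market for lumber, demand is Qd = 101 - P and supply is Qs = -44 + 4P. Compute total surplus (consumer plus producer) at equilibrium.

Equilibrium: 101 - P = -44 + 4P gives P* = 29, Q* = 72.
Demand choke price: P = 101; supply starts at P = 11.
CS = ½(101 − 29)(72) = 2592; PS = ½(29 − 11)(72) = 648.

Total surplus = 3240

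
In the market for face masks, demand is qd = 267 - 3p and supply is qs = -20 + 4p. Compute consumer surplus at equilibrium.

Consumer surplus = 3456

Equilibrium: 267 - 3p = -20 + 4p gives p* = 41, q* = 144.
Demand choke price (qd = 0): p = 89.
CS = ½(89 − 41)(144) = 3456.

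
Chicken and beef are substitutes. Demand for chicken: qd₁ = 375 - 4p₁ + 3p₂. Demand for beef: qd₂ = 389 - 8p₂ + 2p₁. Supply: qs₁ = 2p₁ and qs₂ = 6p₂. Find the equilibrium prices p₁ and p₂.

p₁ = 2139/26, p₂ = 514/13

Market 1: 375 - 4p₁ + 3p₂ = 2p₁ → 6p₁ - 3p₂ = 375.
Market 2: 14p₂ - 2p₁ = 389.
Eliminating p₂: 14×(1) + 3×(2) gives 78p₁ = 6417, so p₁ = 2139/26.
Back-substitute into (2): p₂ = (389 + 2×2139/26) / 14 = 514/13.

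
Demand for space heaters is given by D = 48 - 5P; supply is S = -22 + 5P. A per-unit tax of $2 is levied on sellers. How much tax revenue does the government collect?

Pre-tax equilibrium: P* = 7, Q* = 13.
Tax on sellers shifts supply to S = -22 + 5(P − 2) = -32 + 5P.
48 - 5P = -32 + 5P gives buyer price Pb = 8; sellers receive Ps = 8 − 2 = 6.
New quantity: Q = 48 − 5(8) = 8.
Revenue = 2 × 8 = 16.

Tax revenue = 16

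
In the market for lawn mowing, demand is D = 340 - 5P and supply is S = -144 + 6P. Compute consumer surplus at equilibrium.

Consumer surplus = 1440

Equilibrium: 340 - 5P = -144 + 6P gives P* = 44, Q* = 120.
Demand choke price (D = 0): P = 68.
CS = ½(68 − 44)(120) = 1440.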